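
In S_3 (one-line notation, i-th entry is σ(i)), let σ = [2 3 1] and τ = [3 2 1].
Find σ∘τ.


σ∘τ: apply τ first, then σ
1 →τ 3 →σ 1
2 →τ 2 →σ 3
3 →τ 1 →σ 2

σ∘τ = [1 3 2]


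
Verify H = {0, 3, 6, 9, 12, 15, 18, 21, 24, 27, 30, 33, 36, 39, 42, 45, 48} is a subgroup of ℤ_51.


Subgroup test for H = {0, 3, 6, 9, 12, 15, 18, 21, 24, 27, 30, 33, 36, 39, 42, 45, 48} in (ℤ_51, +):
(1) 0 ∈ H? Yes
(2) Closure: for all a,b ∈ H, (a+b) mod 51 ∈ H? Yes
(3) Inverses: for all a ∈ H, -a mod 51 ∈ H? Yes

Yes, H is a subgroup of ℤ_51


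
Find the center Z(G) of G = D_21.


Z(G) = {g ∈ G | gx = xg for all x ∈ G}
For odd n, Z(D_n) = {e}: no nontrivial rotation commutes with all reflections

Z(D_21) = {e}


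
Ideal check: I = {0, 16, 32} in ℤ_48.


Check ideal conditions for I = {0, 16, 32} in ℤ_48:
(1) I is an additive subgroup? Yes
(2) For r ∈ ℤ_48 and a ∈ I: r·a ∈ I? Yes

Yes, I is an ideal of ℤ_48


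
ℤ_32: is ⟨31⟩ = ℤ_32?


g generates ℤ_n iff gcd(g, n) = 1
gcd(31, 32) = 1
Since gcd = 1, 31 is a generator.

Yes, 31 generates ℤ_32


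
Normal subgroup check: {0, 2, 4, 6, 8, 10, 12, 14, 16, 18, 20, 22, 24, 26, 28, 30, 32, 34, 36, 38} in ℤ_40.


H = {0, 2, 4, 6, 8, 10, 12, 14, 16, 18, 20, 22, 24, 26, 28, 30, 32, 34, 36, 38} in ℤ_40
ℤ_40 is abelian; every subgroup of an abelian group is normal

Yes, normal subgroup


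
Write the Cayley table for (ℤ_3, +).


Elements: {0, 1, 2}
Operation: addition mod 3
Entry (a, b) = (a + b) mod 3

Cayley table:
  | 0 | 1 | 2
0 | 0 | 1 | 2
1 | 1 | 2 | 0
2 | 2 | 0 | 1


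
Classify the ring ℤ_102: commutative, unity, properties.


ℤ_102 is a commutative ring with unity 1; 102 = 2×51 is composite, so 2·51 ≡ 0 gives zero divisors (not an integral domain)
Commutative: Yes
Integral domain: No
Has unity: Yes

ℤ_102: Commutative=Yes, Unity=Yes


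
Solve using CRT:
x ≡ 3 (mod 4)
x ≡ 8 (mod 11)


m₁ = 4, m₂ = 11, gcd = 1, so CRT applies. M = m₁·m₂ = 44
Let M₁ = M/m₁ = 11, M₂ = M/m₂ = 4
Find y₁ ≡ M₁⁻¹ (mod m₁): 11⁻¹ ≡ 3 (mod 4)
Find y₂ ≡ M₂⁻¹ (mod m₂): 4⁻¹ ≡ 3 (mod 11)
x = a₁·M₁·y₁ + a₂·M₂·y₂ = 3·11·3 + 8·4·3 = 195
Reduce mod 44: x ≡ 19
Check: 19 mod 4 = 3 ✓, 19 mod 11 = 8 ✓

x ≡ 19 (mod 44)


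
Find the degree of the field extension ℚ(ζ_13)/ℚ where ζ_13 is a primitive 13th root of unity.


[ℚ(ζ_n):ℚ] = deg Φ_n(x) = φ(n). Here φ(13) = 12

[ℚ(ζ_13)/ℚ where ζ_13 is a primitive 13th root of unity] = 12


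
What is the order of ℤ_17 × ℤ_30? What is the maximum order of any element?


|ℤ_17 × ℤ_30| = 17 × 30 = 510
Max element order = lcm(17,30) = 510
Cyclic? Yes (gcd=1)

|ℤ_17×ℤ_30| = 510, max element order = 510


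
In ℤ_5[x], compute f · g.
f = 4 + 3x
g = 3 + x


Expand and collect like terms; reduce coefficients mod 5:
x^0: 4·3 = 12 ≡ 2 (mod 5)
x^1: 4·1 + 3·3 = 13 ≡ 3 (mod 5)
x^2: 3·1 = 3 ≡ 3 (mod 5)
Result: 2 + 3x + 3x^2

f · g = 2 + 3x + 3x^2


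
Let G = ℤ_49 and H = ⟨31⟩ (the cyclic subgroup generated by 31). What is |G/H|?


|⟨31⟩| = n / gcd(31, 49) = 49 / 1 = 49
H is normal (ℤ_49 is abelian).
|G/H| = |G| / |H| = 49 / 49 = 1

|G/H| = 1


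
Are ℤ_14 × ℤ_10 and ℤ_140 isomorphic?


Comparing ℤ_14 × ℤ_10 and ℤ_140:
gcd(14,10) = 2 ≠ 1. Max element order in ℤ_14×ℤ_10 is lcm(14,10) = 70 < 140, so it has no element of order 140

No, ℤ_14 × ℤ_10 ≇ ℤ_140


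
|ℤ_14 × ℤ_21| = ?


|A × B| = |A| · |B|
|ℤ_14 × ℤ_21| = 14 × 21 = 294

|ℤ_14 × ℤ_21| = 294


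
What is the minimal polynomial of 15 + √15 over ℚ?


Let α = 15 + √15. Then α - 15 = √15, so (α - 15)² = 15, giving α² - 30α + 210 = 0. Degree 2 and α ∉ ℚ, so this is the minimal polynomial.

Minimal polynomial: x² - 30x + 210


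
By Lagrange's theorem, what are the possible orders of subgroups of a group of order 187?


Lagrange's theorem: |H| divides |G|
|G| = 187
Divisors of 187: 1, 11, 17, 187

Possible subgroup orders: {1, 11, 17, 187}


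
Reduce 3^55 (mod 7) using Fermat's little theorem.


Fermat's little theorem: if p is prime and gcd(a,p)=1, then a^(p-1) ≡ 1 (mod p)
p = 7 is prime, gcd(3,7) = 1
Reduce exponent: 55 mod 6 = 1
So 3^55 ≡ 3^1 (mod 7)
3^1 mod 7 = 3

3^55 ≡ 3 (mod 7)


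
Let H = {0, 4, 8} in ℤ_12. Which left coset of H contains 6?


6 + H = {6 + h (mod 12) : h ∈ H}
6+0=6, 6+4=10, 6+8=2
6 + H = {2, 6, 10} = 2 + H

6 + H = {2, 6, 10}


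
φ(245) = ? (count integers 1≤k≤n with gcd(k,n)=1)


Factor n: 245 = 5 × 7^2
φ(n) = n · ∏(1 - 1/p) over distinct primes p | n
φ(245) = 245 · (1 - 1/5) · (1 - 1/7) = 168

φ(245) = 168


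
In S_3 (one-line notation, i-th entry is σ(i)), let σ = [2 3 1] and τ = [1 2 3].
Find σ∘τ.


σ∘τ: apply τ first, then σ
1 →τ 1 →σ 2
2 →τ 2 →σ 3
3 →τ 3 →σ 1

σ∘τ = [2 3 1]


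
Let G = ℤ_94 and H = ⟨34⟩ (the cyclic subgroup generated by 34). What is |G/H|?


|⟨34⟩| = n / gcd(34, 94) = 94 / 2 = 47
H is normal (ℤ_94 is abelian).
|G/H| = |G| / |H| = 94 / 47 = 2

|G/H| = 2


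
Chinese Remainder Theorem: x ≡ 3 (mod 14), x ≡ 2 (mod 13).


m₁ = 14, m₂ = 13, gcd = 1, so CRT applies. M = m₁·m₂ = 182
Let M₁ = M/m₁ = 13, M₂ = M/m₂ = 14
Find y₁ ≡ M₁⁻¹ (mod m₁): 13⁻¹ ≡ 13 (mod 14)
Find y₂ ≡ M₂⁻¹ (mod m₂): 14⁻¹ ≡ 1 (mod 13)
x = a₁·M₁·y₁ + a₂·M₂·y₂ = 3·13·13 + 2·14·1 = 535
Reduce mod 182: x ≡ 171
Check: 171 mod 14 = 3 ✓, 171 mod 13 = 2 ✓

x ≡ 171 (mod 182)


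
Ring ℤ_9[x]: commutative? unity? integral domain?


ℤ_9 has zero divisors (3·3 ≡ 0), and these lift to constant zero divisors in ℤ_9[x]; so not an integral domain
Commutative: Yes
Integral domain: No
Has unity: Yes

ℤ_9[x]: Commutative=Yes, Unity=Yes


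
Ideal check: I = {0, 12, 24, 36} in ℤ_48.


Check ideal conditions for I = {0, 12, 24, 36} in ℤ_48:
(1) I is an additive subgroup? Yes
(2) For r ∈ ℤ_48 and a ∈ I: r·a ∈ I? Yes

Yes, I is an ideal of ℤ_48


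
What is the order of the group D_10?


|D_n| = 2n (n rotations and n reflections)
|D_10| = 2×10 = 20

|D_10| = 20


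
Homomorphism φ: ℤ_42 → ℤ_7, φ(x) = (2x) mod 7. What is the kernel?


Kernel = preimage of identity
ker(φ) = {x ∈ ℤ_42 : 2x ≡ 0 (mod 7)}. Since 7 | 42, φ is well-defined. The kernel is the cyclic subgroup ⟨7⟩ of ℤ_42 (order 6), i.e. {0, 7, 14, 21, 28, 35}

ker(φ) = {0, 7, 14, 21, 28, 35}


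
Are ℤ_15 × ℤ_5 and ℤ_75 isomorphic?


Comparing ℤ_15 × ℤ_5 and ℤ_75:
gcd(15,5) = 5 ≠ 1. Max element order in ℤ_15×ℤ_5 is lcm(15,5) = 15 < 75, so it has no element of order 75

No, ℤ_15 × ℤ_5 ≇ ℤ_75


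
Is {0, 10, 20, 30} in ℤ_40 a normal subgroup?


H = {0, 10, 20, 30} in ℤ_40
ℤ_40 is abelian; every subgroup of an abelian group is normal

Yes, normal subgroup


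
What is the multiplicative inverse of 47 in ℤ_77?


Use the extended Euclidean algorithm to write 1 = 47·s + 77·t; then s mod 77 is the inverse.
Euclidean algorithm:
  47 = 0·77 + 47
  77 = 1·47 + 30
  47 = 1·30 + 17
  30 = 1·17 + 13
  17 = 1·13 + 4
  13 = 3·4 + 1
  4 = 4·1 + 0
gcd(47,77) = 1
Back-substitution gives: 47·(-18) + 77·(11) = 1
So 47⁻¹ ≡ -18 ≡ 59 (mod 77)
Check: 47 × 59 = 2773 ≡ 1 (mod 77) ✓

47⁻¹ ≡ 59 (mod 77)


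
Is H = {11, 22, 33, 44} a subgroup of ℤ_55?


Subgroup test for H = {11, 22, 33, 44} in (ℤ_55, +):
(1) 0 ∈ H? No
(2) Closure: for all a,b ∈ H, (a+b) mod 55 ∈ H? No  [counterexample: 11 + 44 = 0 ∉ H]
(3) Inverses: for all a ∈ H, -a mod 55 ∈ H? Yes

No, H is not a subgroup of ℤ_55


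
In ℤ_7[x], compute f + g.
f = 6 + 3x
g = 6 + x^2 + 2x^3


Add coefficients mod 7:
x^0: 6 + 6 = 5 (mod 7)
x^1: 3 + 0 = 3 (mod 7)
x^2: 0 + 1 = 1 (mod 7)
x^3: 0 + 2 = 2 (mod 7)
Result: 5 + 3x + x^2 + 2x^3

f + g = 5 + 3x + x^2 + 2x^3


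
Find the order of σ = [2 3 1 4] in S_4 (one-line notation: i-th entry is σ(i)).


Cycle decomposition: (1 2 3)
Cycle lengths: 3
Order = lcm(3) = 3

ord(σ) = 3


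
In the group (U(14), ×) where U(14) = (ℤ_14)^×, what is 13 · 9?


Operation: multiplication mod 14
13 · 9 = (a × b) mod 14 with a = 13, b = 9

13 · 9 = 5


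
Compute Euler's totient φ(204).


Factor n: 204 = 2^2 × 3 × 17
φ(n) = n · ∏(1 - 1/p) over distinct primes p | n
φ(204) = 204 · (1 - 1/2) · (1 - 1/3) · (1 - 1/17) = 64

φ(204) = 64


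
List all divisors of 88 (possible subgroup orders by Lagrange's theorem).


Lagrange's theorem: |H| divides |G|
|G| = 88
Divisors of 88: 1, 2, 4, 8, 11, 22, 44, 88

Possible subgroup orders: {1, 2, 4, 8, 11, 22, 44, 88}


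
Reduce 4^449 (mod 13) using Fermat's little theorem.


Fermat's little theorem: if p is prime and gcd(a,p)=1, then a^(p-1) ≡ 1 (mod p)
p = 13 is prime, gcd(4,13) = 1
Reduce exponent: 449 mod 12 = 5
So 4^449 ≡ 4^5 (mod 13)
4^5 mod 13 = 10

4^449 ≡ 10 (mod 13)


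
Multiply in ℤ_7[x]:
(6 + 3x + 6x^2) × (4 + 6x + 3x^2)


Expand and collect like terms; reduce coefficients mod 7:
x^0: 6·4 = 24 ≡ 3 (mod 7)
x^1: 6·6 + 3·4 = 48 ≡ 6 (mod 7)
x^2: 6·3 + 3·6 + 6·4 = 60 ≡ 4 (mod 7)
x^3: 3·3 + 6·6 = 45 ≡ 3 (mod 7)
x^4: 6·3 = 18 ≡ 4 (mod 7)
Result: 3 + 6x + 4x^2 + 3x^3 + 4x^4

f · g = 3 + 6x + 4x^2 + 3x^3 + 4x^4


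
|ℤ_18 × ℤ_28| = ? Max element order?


|ℤ_18 × ℤ_28| = 18 × 28 = 504
Max element order = lcm(18,28) = 252
Cyclic? No (gcd=2)

|ℤ_18×ℤ_28| = 504, max element order = 252


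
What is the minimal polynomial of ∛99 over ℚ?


∛99 satisfies x³ - 99 = 0, irreducible over ℚ (no rational root; 99 is not a perfect cube)

Minimal polynomial: x³ - 99


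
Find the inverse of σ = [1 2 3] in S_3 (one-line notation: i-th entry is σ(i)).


To find σ⁻¹, swap domain and range:
σ(1) = 1 → σ⁻¹(1) = 1
σ(2) = 2 → σ⁻¹(2) = 2
σ(3) = 3 → σ⁻¹(3) = 3

σ⁻¹ = [1 2 3]


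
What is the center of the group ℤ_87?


Z(G) = {g ∈ G | gx = xg for all x ∈ G}
ℤ_87 is abelian, so Z(G) = G

Z(ℤ_87) = ℤ_87


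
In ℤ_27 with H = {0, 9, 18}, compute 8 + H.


8 + H = {8 + h (mod 27) : h ∈ H}
8+0=8, 8+9=17, 8+18=26

8 + H = {8, 17, 26}


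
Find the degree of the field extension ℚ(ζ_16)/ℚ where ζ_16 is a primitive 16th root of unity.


[ℚ(ζ_n):ℚ] = deg Φ_n(x) = φ(n). Here φ(16) = 8

[ℚ(ζ_16)/ℚ where ζ_16 is a primitive 16th root of unity] = 8


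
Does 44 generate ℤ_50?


g generates ℤ_n iff gcd(g, n) = 1
gcd(44, 50) = 2
Since gcd = 2 ≠ 1, ⟨44⟩ has order 25 < 50, so 44 is not a generator.

No, 44 does not generate ℤ_50


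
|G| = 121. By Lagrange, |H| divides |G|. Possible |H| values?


Lagrange's theorem: |H| divides |G|
|G| = 121
Divisors of 121: 1, 11, 121

Possible subgroup orders: {1, 11, 121}


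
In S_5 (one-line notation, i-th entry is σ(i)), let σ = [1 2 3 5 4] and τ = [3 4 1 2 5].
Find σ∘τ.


σ∘τ: apply τ first, then σ
1 →τ 3 →σ 3
2 →τ 4 →σ 5
3 →τ 1 →σ 1
4 →τ 2 →σ 2
5 →τ 5 →σ 4

σ∘τ = [3 5 1 2 4]


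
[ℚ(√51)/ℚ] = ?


√51 has minimal polynomial x² - 51 (irreducible over ℚ since 51 is squarefree)

[ℚ(√51)/ℚ] = 2


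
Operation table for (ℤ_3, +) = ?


Elements: {0, 1, 2}
Operation: addition mod 3
Entry (a, b) = (a + b) mod 3

Cayley table:
  | 0 | 1 | 2
0 | 0 | 1 | 2
1 | 1 | 2 | 0
2 | 2 | 0 | 1


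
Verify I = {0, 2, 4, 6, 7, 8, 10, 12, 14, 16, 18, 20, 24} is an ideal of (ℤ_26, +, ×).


Check ideal conditions for I = {0, 2, 4, 6, 7, 8, 10, 12, 14, 16, 18, 20, 24} in ℤ_26:
(1) I is an additive subgroup? No
(2) For r ∈ ℤ_26 and a ∈ I: r·a ∈ I? No  [counterexample: r=2, a=24, r·a mod 26 = 22 ∉ I]

No, I is not an ideal of ℤ_26


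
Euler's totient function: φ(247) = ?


Factor n: 247 = 13 × 19
φ(n) = n · ∏(1 - 1/p) over distinct primes p | n
φ(247) = 247 · (1 - 1/13) · (1 - 1/19) = 216

φ(247) = 216


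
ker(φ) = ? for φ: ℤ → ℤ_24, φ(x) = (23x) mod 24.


Kernel = preimage of identity
ker(φ) = {x ∈ ℤ : 23x ≡ 0 (mod 24)}. gcd(23,24) = 1, so 23x ≡ 0 (mod 24) ⟺ x ≡ 0 (mod 24/1 = 24). Hence ker(φ) = 24ℤ

ker(φ) = 24ℤ


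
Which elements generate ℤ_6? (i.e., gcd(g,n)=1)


g generates ℤ_n iff gcd(g,n) = 1
Checking each g ∈ {1,...,5}:
gcd(1,6) = 1
gcd(2,6) = 2
gcd(3,6) = 3
gcd(4,6) = 2
gcd(5,6) = 1
Generators: {1, 5}
Number of generators = φ(6) = 2

Generators of ℤ_6 = {1, 5}


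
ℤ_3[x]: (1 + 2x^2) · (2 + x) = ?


Expand and collect like terms; reduce coefficients mod 3:
x^0: 1·2 = 2 ≡ 2 (mod 3)
x^1: 1·1 + 0·2 = 1 ≡ 1 (mod 3)
x^2: 0·1 + 2·2 = 4 ≡ 1 (mod 3)
x^3: 2·1 = 2 ≡ 2 (mod 3)
Result: 2 + x + x^2 + 2x^3

f · g = 2 + x + x^2 + 2x^3


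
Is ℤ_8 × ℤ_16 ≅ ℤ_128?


Comparing ℤ_8 × ℤ_16 and ℤ_128:
gcd(8,16) = 8 ≠ 1. Max element order in ℤ_8×ℤ_16 is lcm(8,16) = 16 < 128, so it has no element of order 128

No, ℤ_8 × ℤ_16 ≇ ℤ_128


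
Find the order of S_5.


|S_n| = n! (number of permutations of n symbols)
|S_5| = 5! = 120

|S_5| = 120


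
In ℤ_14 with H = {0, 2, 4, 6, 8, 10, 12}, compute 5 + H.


5 + H = {5 + h (mod 14) : h ∈ H}
5+0=5, 5+2=7, 5+4=9, 5+6=11, 5+8=13, 5+10=1, 5+12=3
5 + H = {1, 3, 5, 7, 9, 11, 13} = 1 + H

5 + H = {1, 3, 5, 7, 9, 11, 13}


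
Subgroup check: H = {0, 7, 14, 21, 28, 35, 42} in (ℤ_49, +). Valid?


Subgroup test for H = {0, 7, 14, 21, 28, 35, 42} in (ℤ_49, +):
(1) 0 ∈ H? Yes
(2) Closure: for all a,b ∈ H, (a+b) mod 49 ∈ H? Yes
(3) Inverses: for all a ∈ H, -a mod 49 ∈ H? Yes

Yes, H is a subgroup of ℤ_49


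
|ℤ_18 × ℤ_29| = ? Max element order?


|ℤ_18 × ℤ_29| = 18 × 29 = 522
Max element order = lcm(18,29) = 522
Cyclic? Yes (gcd=1)

|ℤ_18×ℤ_29| = 522, max element order = 522


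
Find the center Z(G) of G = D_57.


Z(G) = {g ∈ G | gx = xg for all x ∈ G}
For odd n, Z(D_n) = {e}: no nontrivial rotation commutes with all reflections

Z(D_57) = {e}


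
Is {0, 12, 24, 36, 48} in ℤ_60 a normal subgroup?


H = {0, 12, 24, 36, 48} in ℤ_60
ℤ_60 is abelian; every subgroup of an abelian group is normal

Yes, normal subgroup


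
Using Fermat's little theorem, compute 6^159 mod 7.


Fermat's little theorem: if p is prime and gcd(a,p)=1, then a^(p-1) ≡ 1 (mod p)
p = 7 is prime, gcd(6,7) = 1
Reduce exponent: 159 mod 6 = 3
So 6^159 ≡ 6^3 (mod 7)
6^3 mod 7 = 6

6^159 ≡ 6 (mod 7)


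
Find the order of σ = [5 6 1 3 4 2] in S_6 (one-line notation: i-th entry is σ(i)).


Cycle decomposition: (1 5 4 3) (2 6)
Cycle lengths: 4, 2
Order = lcm(4, 2) = 4

ord(σ) = 4


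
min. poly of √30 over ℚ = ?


√30 satisfies x² - 30 = 0, irreducible over ℚ since 30 is squarefree

Minimal polynomial: x² - 30


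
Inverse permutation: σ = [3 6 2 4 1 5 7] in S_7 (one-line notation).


To find σ⁻¹, swap domain and range:
σ(1) = 3 → σ⁻¹(3) = 1
σ(2) = 6 → σ⁻¹(6) = 2
σ(3) = 2 → σ⁻¹(2) = 3
σ(4) = 4 → σ⁻¹(4) = 4
σ(5) = 1 → σ⁻¹(1) = 5
σ(6) = 5 → σ⁻¹(5) = 6
σ(7) = 7 → σ⁻¹(7) = 7

σ⁻¹ = [5 3 1 4 6 2 7]


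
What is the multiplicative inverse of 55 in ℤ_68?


Use the extended Euclidean algorithm to write 1 = 55·s + 68·t; then s mod 68 is the inverse.
Euclidean algorithm:
  55 = 0·68 + 55
  68 = 1·55 + 13
  55 = 4·13 + 3
  13 = 4·3 + 1
  3 = 3·1 + 0
gcd(55,68) = 1
Back-substitution gives: 55·(-21) + 68·(17) = 1
So 55⁻¹ ≡ -21 ≡ 47 (mod 68)
Check: 55 × 47 = 2585 ≡ 1 (mod 68) ✓

55⁻¹ ≡ 47 (mod 68)


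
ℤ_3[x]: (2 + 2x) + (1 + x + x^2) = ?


Add coefficients mod 3:
x^0: 2 + 1 = 0 (mod 3)
x^1: 2 + 1 = 0 (mod 3)
x^2: 0 + 1 = 1 (mod 3)
Result: x^2

f + g = x^2


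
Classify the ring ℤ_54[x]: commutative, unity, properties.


ℤ_54 has zero divisors (2·27 ≡ 0), and these lift to constant zero divisors in ℤ_54[x]; so not an integral domain
Commutative: Yes
Integral domain: No
Has unity: Yes

ℤ_54[x]: Commutative=Yes, Unity=Yes


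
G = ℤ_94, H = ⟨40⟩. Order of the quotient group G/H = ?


|⟨40⟩| = n / gcd(40, 94) = 94 / 2 = 47
H is normal (ℤ_94 is abelian).
|G/H| = |G| / |H| = 94 / 47 = 2

|G/H| = 2


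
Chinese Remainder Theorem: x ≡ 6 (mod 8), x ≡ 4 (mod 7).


m₁ = 8, m₂ = 7, gcd = 1, so CRT applies. M = m₁·m₂ = 56
Let M₁ = M/m₁ = 7, M₂ = M/m₂ = 8
Find y₁ ≡ M₁⁻¹ (mod m₁): 7⁻¹ ≡ 7 (mod 8)
Find y₂ ≡ M₂⁻¹ (mod m₂): 8⁻¹ ≡ 1 (mod 7)
x = a₁·M₁·y₁ + a₂·M₂·y₂ = 6·7·7 + 4·8·1 = 326
Reduce mod 56: x ≡ 46
Check: 46 mod 8 = 6 ✓, 46 mod 7 = 4 ✓

x ≡ 46 (mod 56)


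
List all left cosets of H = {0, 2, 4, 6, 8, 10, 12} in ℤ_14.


H = {0, 2, 4, 6, 8, 10, 12}, |H| = 7
Number of cosets = |G|/|H| = 14/7 = 2
0 + H = {0, 2, 4, 6, 8, 10, 12}
1 + H = {1, 3, 5, 7, 9, 11, 13}

Cosets: 0+H={0,2,4,6,8,10,12}; 1+H={1,3,5,7,9,11,13}


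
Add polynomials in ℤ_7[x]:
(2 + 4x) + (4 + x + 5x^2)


Add coefficients mod 7:
x^0: 2 + 4 = 6 (mod 7)
x^1: 4 + 1 = 5 (mod 7)
x^2: 0 + 5 = 5 (mod 7)
Result: 6 + 5x + 5x^2

f + g = 6 + 5x + 5x^2


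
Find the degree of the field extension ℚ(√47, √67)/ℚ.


[ℚ(√47,√67):ℚ] = [ℚ(√47,√67):ℚ(√47)]·[ℚ(√47):ℚ] = 2·2 = 4

[ℚ(√47, √67)/ℚ] = 4


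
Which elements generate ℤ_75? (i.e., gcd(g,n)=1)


g generates ℤ_n iff gcd(g,n) = 1
Prime factors of 75: 3, 5
Generators are g ∈ {1,...,74} not divisible by any of these primes.
Generators: {1, 2, 4, 7, 8, 11, 13, 14, 16, 17, 19, 22, 23, 26, 28, 29, 31, 32, 34, 37, 38, 41, 43, 44, 46, 47, 49, 52, 53, 56, 58, 59, 61, 62, 64, 67, 68, 71, 73, 74}
Number of generators = φ(75) = 40

Generators of ℤ_75 = {1, 2, 4, 7, 8, 11, 13, 14, 16, 17, 19, 22, 23, 26, 28, 29, 31, 32, 34, 37, 38, 41, 43, 44, 46, 47, 49, 52, 53, 56, 58, 59, 61, 62, 64, 67, 68, 71, 73, 74}


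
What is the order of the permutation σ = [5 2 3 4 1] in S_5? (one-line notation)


Cycle decomposition: (1 5)
Cycle lengths: 2
Order = lcm(2) = 2

ord(σ) = 2


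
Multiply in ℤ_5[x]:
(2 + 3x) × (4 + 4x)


Expand and collect like terms; reduce coefficients mod 5:
x^0: 2·4 = 8 ≡ 3 (mod 5)
x^1: 2·4 + 3·4 = 20 ≡ 0 (mod 5)
x^2: 3·4 = 12 ≡ 2 (mod 5)
Result: 3 + 2x^2

f · g = 3 + 2x^2


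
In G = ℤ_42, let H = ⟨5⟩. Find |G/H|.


|⟨5⟩| = n / gcd(5, 42) = 42 / 1 = 42
H is normal (ℤ_42 is abelian).
|G/H| = |G| / |H| = 42 / 42 = 1

|G/H| = 1


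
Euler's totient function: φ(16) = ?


φ(n) = count of k ∈ {1,...,n} with gcd(k,n)=1
Coprimes to 16: {1, 3, 5, 7, 9, 11, 13, 15}
Count: 8

φ(16) = 8


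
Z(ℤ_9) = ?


Z(G) = {g ∈ G | gx = xg for all x ∈ G}
ℤ_9 is abelian, so Z(G) = G

Z(ℤ_9) = ℤ_9


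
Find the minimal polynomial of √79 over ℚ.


√79 satisfies x² - 79 = 0, irreducible over ℚ since 79 is squarefree

Minimal polynomial: x² - 79


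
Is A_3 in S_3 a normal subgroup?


H = A_3 in S_3
A_3 has index 2 in S_3, and every subgroup of index 2 is normal

Yes, normal subgroup


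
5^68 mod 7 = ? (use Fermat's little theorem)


Fermat's little theorem: if p is prime and gcd(a,p)=1, then a^(p-1) ≡ 1 (mod p)
p = 7 is prime, gcd(5,7) = 1
Reduce exponent: 68 mod 6 = 2
So 5^68 ≡ 5^2 (mod 7)
5^2 mod 7 = 4

5^68 ≡ 4 (mod 7)


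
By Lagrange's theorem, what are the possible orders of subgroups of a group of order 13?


Lagrange's theorem: |H| divides |G|
|G| = 13
Divisors of 13: 1, 13

Possible subgroup orders: {1, 13}


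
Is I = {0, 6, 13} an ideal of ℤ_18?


Check ideal conditions for I = {0, 6, 13} in ℤ_18:
(1) I is an additive subgroup? No
(2) For r ∈ ℤ_18 and a ∈ I: r·a ∈ I? No  [counterexample: r=2, a=6, r·a mod 18 = 12 ∉ I]

No, I is not an ideal of ℤ_18


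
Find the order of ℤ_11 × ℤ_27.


|A × B| = |A| · |B|
|ℤ_11 × ℤ_27| = 11 × 27 = 297

|ℤ_11 × ℤ_27| = 297


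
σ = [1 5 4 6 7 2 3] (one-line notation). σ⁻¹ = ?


To find σ⁻¹, swap domain and range:
σ(1) = 1 → σ⁻¹(1) = 1
σ(2) = 5 → σ⁻¹(5) = 2
σ(3) = 4 → σ⁻¹(4) = 3
σ(4) = 6 → σ⁻¹(6) = 4
σ(5) = 7 → σ⁻¹(7) = 5
σ(6) = 2 → σ⁻¹(2) = 6
σ(7) = 3 → σ⁻¹(3) = 7

σ⁻¹ = [1 6 7 3 2 4 5]


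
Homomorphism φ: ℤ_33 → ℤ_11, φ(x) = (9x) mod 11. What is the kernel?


Kernel = preimage of identity
ker(φ) = {x ∈ ℤ_33 : 9x ≡ 0 (mod 11)}. Since 11 | 33, φ is well-defined. The kernel is the cyclic subgroup ⟨11⟩ of ℤ_33 (order 3), i.e. {0, 11, 22}

ker(φ) = {0, 11, 22}


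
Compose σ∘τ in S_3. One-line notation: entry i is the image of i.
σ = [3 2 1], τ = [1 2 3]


σ∘τ: apply τ first, then σ
1 →τ 1 →σ 3
2 →τ 2 →σ 2
3 →τ 3 →σ 1

σ∘τ = [3 2 1]


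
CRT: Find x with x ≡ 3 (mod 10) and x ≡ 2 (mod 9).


m₁ = 10, m₂ = 9, gcd = 1, so CRT applies. M = m₁·m₂ = 90
Let M₁ = M/m₁ = 9, M₂ = M/m₂ = 10
Find y₁ ≡ M₁⁻¹ (mod m₁): 9⁻¹ ≡ 9 (mod 10)
Find y₂ ≡ M₂⁻¹ (mod m₂): 10⁻¹ ≡ 1 (mod 9)
x = a₁·M₁·y₁ + a₂·M₂·y₂ = 3·9·9 + 2·10·1 = 263
Reduce mod 90: x ≡ 83
Check: 83 mod 10 = 3 ✓, 83 mod 9 = 2 ✓

x ≡ 83 (mod 90)


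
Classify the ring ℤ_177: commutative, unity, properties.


ℤ_177 is a commutative ring with unity 1; 177 = 3×59 is composite, so 3·59 ≡ 0 gives zero divisors (not an integral domain)
Commutative: Yes
Integral domain: No
Has unity: Yes

ℤ_177: Commutative=Yes, Unity=Yes


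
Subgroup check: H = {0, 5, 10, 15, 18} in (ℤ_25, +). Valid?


Subgroup test for H = {0, 5, 10, 15, 18} in (ℤ_25, +):
(1) 0 ∈ H? Yes
(2) Closure: for all a,b ∈ H, (a+b) mod 25 ∈ H? No  [counterexample: 5 + 15 = 20 ∉ H]
(3) Inverses: for all a ∈ H, -a mod 25 ∈ H? No

No, H is not a subgroup of ℤ_25


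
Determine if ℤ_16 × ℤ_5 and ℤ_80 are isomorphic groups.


Comparing ℤ_16 × ℤ_5 and ℤ_80:
gcd(16,5) = 1, so ℤ_16 × ℤ_5 ≅ ℤ_80 (CRT)

Yes, ℤ_16 × ℤ_5 ≅ ℤ_80


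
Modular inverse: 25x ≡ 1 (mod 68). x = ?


Use the extended Euclidean algorithm to write 1 = 25·s + 68·t; then s mod 68 is the inverse.
Euclidean algorithm:
  25 = 0·68 + 25
  68 = 2·25 + 18
  25 = 1·18 + 7
  18 = 2·7 + 4
  7 = 1·4 + 3
  4 = 1·3 + 1
  3 = 3·1 + 0
gcd(25,68) = 1
Back-substitution gives: 25·(-19) + 68·(7) = 1
So 25⁻¹ ≡ -19 ≡ 49 (mod 68)
Check: 25 × 49 = 1225 ≡ 1 (mod 68) ✓

25⁻¹ ≡ 49 (mod 68)


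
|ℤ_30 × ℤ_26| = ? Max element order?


|ℤ_30 × ℤ_26| = 30 × 26 = 780
Max element order = lcm(30,26) = 390
Cyclic? No (gcd=2)

|ℤ_30×ℤ_26| = 780, max element order = 390


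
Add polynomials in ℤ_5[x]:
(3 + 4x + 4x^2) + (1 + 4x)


Add coefficients mod 5:
x^0: 3 + 1 = 4 (mod 5)
x^1: 4 + 4 = 3 (mod 5)
x^2: 4 + 0 = 4 (mod 5)
Result: 4 + 3x + 4x^2

f + g = 4 + 3x + 4x^2


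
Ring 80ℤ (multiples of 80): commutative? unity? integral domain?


80ℤ is a commutative ring under +,× but has no multiplicative identity (1 ∉ 80ℤ); it has no zero divisors, but without unity it is not an integral domain
Commutative: Yes
Integral domain: No
Has unity: No

80ℤ (multiples of 80): Commutative=Yes, Unity=No


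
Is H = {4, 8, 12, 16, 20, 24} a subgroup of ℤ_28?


Subgroup test for H = {4, 8, 12, 16, 20, 24} in (ℤ_28, +):
(1) 0 ∈ H? No
(2) Closure: for all a,b ∈ H, (a+b) mod 28 ∈ H? No  [counterexample: 4 + 24 = 0 ∉ H]
(3) Inverses: for all a ∈ H, -a mod 28 ∈ H? Yes

No, H is not a subgroup of ℤ_28


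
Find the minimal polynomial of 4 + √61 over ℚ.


Let α = 4 + √61. Then α - 4 = √61, so (α - 4)² = 61, giving α² - 8α - 45 = 0. Degree 2 and α ∉ ℚ, so this is the minimal polynomial.

Minimal polynomial: x² - 8x - 45


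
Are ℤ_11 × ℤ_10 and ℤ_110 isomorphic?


Comparing ℤ_11 × ℤ_10 and ℤ_110:
gcd(11,10) = 1, so ℤ_11 × ℤ_10 ≅ ℤ_110 (CRT)

Yes, ℤ_11 × ℤ_10 ≅ ℤ_110


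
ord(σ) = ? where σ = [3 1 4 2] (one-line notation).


Cycle decomposition: (1 3 4 2)
Cycle lengths: 4
Order = lcm(4) = 4

ord(σ) = 4


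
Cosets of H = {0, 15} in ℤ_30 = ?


H = {0, 15}, |H| = 2
Number of cosets = |G|/|H| = 30/2 = 15
0 + H = {0, 15}
1 + H = {1, 16}
2 + H = {2, 17}
3 + H = {3, 18}
4 + H = {4, 19}
5 + H = {5, 20}
6 + H = {6, 21}
7 + H = {7, 22}
8 + H = {8, 23}
9 + H = {9, 24}
10 + H = {10, 25}
11 + H = {11, 26}
12 + H = {12, 27}
13 + H = {13, 28}
14 + H = {14, 29}

Cosets: 0+H={0,15}; 1+H={1,16}; 2+H={2,17}; 3+H={3,18}; 4+H={4,19}; 5+H={5,20}; 6+H={6,21}; 7+H={7,22}; 8+H={8,23}; 9+H={9,24}; 10+H={10,25}; 11+H={11,26}; 12+H={12,27}; 13+H={13,28}; 14+H={14,29}


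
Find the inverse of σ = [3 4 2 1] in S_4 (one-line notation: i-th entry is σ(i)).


To find σ⁻¹, swap domain and range:
σ(1) = 3 → σ⁻¹(3) = 1
σ(2) = 4 → σ⁻¹(4) = 2
σ(3) = 2 → σ⁻¹(2) = 3
σ(4) = 1 → σ⁻¹(1) = 4

σ⁻¹ = [4 3 1 2]


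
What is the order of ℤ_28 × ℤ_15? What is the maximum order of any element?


|ℤ_28 × ℤ_15| = 28 × 15 = 420
Max element order = lcm(28,15) = 420
Cyclic? Yes (gcd=1)

|ℤ_28×ℤ_15| = 420, max element order = 420


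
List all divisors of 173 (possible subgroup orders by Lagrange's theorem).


Lagrange's theorem: |H| divides |G|
|G| = 173
Divisors of 173: 1, 173

Possible subgroup orders: {1, 173}


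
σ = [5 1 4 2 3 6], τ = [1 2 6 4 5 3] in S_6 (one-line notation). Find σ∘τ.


σ∘τ: apply τ first, then σ
1 →τ 1 →σ 5
2 →τ 2 →σ 1
3 →τ 6 →σ 6
4 →τ 4 →σ 2
5 →τ 5 →σ 3
6 →τ 3 →σ 4

σ∘τ = [5 1 6 2 3 4]


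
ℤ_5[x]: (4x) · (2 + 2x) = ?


Expand and collect like terms; reduce coefficients mod 5:
x^0: 0·2 = 0 ≡ 0 (mod 5)
x^1: 0·2 + 4·2 = 8 ≡ 3 (mod 5)
x^2: 4·2 = 8 ≡ 3 (mod 5)
Result: 3x + 3x^2

f · g = 3x + 3x^2


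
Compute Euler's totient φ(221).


Factor n: 221 = 13 × 17
φ(n) = n · ∏(1 - 1/p) over distinct primes p | n
φ(221) = 221 · (1 - 1/13) · (1 - 1/17) = 192

φ(221) = 192


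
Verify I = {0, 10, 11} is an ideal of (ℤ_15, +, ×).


Check ideal conditions for I = {0, 10, 11} in ℤ_15:
(1) I is an additive subgroup? No
(2) For r ∈ ℤ_15 and a ∈ I: r·a ∈ I? No  [counterexample: r=2, a=10, r·a mod 15 = 5 ∉ I]

No, I is not an ideal of ℤ_15


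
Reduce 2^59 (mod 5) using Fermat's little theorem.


Fermat's little theorem: if p is prime and gcd(a,p)=1, then a^(p-1) ≡ 1 (mod p)
p = 5 is prime, gcd(2,5) = 1
Reduce exponent: 59 mod 4 = 3
So 2^59 ≡ 2^3 (mod 5)
2^3 mod 5 = 3

2^59 ≡ 3 (mod 5)


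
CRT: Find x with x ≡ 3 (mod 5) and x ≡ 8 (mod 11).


m₁ = 5, m₂ = 11, gcd = 1, so CRT applies. M = m₁·m₂ = 55
Let M₁ = M/m₁ = 11, M₂ = M/m₂ = 5
Find y₁ ≡ M₁⁻¹ (mod m₁): 11⁻¹ ≡ 1 (mod 5)
Find y₂ ≡ M₂⁻¹ (mod m₂): 5⁻¹ ≡ 9 (mod 11)
x = a₁·M₁·y₁ + a₂·M₂·y₂ = 3·11·1 + 8·5·9 = 393
Reduce mod 55: x ≡ 8
Check: 8 mod 5 = 3 ✓, 8 mod 11 = 8 ✓

x ≡ 8 (mod 55)


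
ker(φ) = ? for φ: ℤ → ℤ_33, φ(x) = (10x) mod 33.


Kernel = preimage of identity
ker(φ) = {x ∈ ℤ : 10x ≡ 0 (mod 33)}. gcd(10,33) = 1, so 10x ≡ 0 (mod 33) ⟺ x ≡ 0 (mod 33/1 = 33). Hence ker(φ) = 33ℤ

ker(φ) = 33ℤ


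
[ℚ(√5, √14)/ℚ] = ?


[ℚ(√5,√14):ℚ] = [ℚ(√5,√14):ℚ(√5)]·[ℚ(√5):ℚ] = 2·2 = 4

[ℚ(√5, √14)/ℚ] = 4


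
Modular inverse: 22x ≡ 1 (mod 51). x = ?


Use the extended Euclidean algorithm to write 1 = 22·s + 51·t; then s mod 51 is the inverse.
Euclidean algorithm:
  22 = 0·51 + 22
  51 = 2·22 + 7
  22 = 3·7 + 1
  7 = 7·1 + 0
gcd(22,51) = 1
Back-substitution gives: 22·(7) + 51·(-3) = 1
So 22⁻¹ ≡ 7 ≡ 7 (mod 51)
Check: 22 × 7 = 154 ≡ 1 (mod 51) ✓

22⁻¹ ≡ 7 (mod 51)


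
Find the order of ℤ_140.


ℤ_n has n elements.

|ℤ_140| = 140


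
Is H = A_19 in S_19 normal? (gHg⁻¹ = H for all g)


H = A_19 in S_19
A_19 has index 2 in S_19, and every subgroup of index 2 is normal

Yes, normal subgroup


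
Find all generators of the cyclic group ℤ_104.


g generates ℤ_n iff gcd(g,n) = 1
Prime factors of 104: 2, 13
Generators are g ∈ {1,...,103} not divisible by any of these primes.
Generators: {1, 3, 5, 7, 9, 11, 15, 17, 19, 21, 23, 25, 27, 29, 31, 33, 35, 37, 41, 43, 45, 47, 49, 51, 53, 55, 57, 59, 61, 63, 67, 69, 71, 73, 75, 77, 79, 81, 83, 85, 87, 89, 93, 95, 97, 99, 101, 103}
Number of generators = φ(104) = 48

Generators of ℤ_104 = {1, 3, 5, 7, 9, 11, 15, 17, 19, 21, 23, 25, 27, 29, 31, 33, 35, 37, 41, 43, 45, 47, 49, 51, 53, 55, 57, 59, 61, 63, 67, 69, 71, 73, 75, 77, 79, 81, 83, 85, 87, 89, 93, 95, 97, 99, 101, 103}


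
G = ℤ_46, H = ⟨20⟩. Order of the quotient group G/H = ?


|⟨20⟩| = n / gcd(20, 46) = 46 / 2 = 23
H is normal (ℤ_46 is abelian).
|G/H| = |G| / |H| = 46 / 23 = 2

|G/H| = 2


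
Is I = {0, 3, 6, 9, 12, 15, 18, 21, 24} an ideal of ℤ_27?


Check ideal conditions for I = {0, 3, 6, 9, 12, 15, 18, 21, 24} in ℤ_27:
(1) I is an additive subgroup? Yes
(2) For r ∈ ℤ_27 and a ∈ I: r·a ∈ I? Yes

Yes, I is an ideal of ℤ_27


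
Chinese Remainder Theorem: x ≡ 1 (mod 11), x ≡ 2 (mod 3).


m₁ = 11, m₂ = 3, gcd = 1, so CRT applies. M = m₁·m₂ = 33
Let M₁ = M/m₁ = 3, M₂ = M/m₂ = 11
Find y₁ ≡ M₁⁻¹ (mod m₁): 3⁻¹ ≡ 4 (mod 11)
Find y₂ ≡ M₂⁻¹ (mod m₂): 11⁻¹ ≡ 2 (mod 3)
x = a₁·M₁·y₁ + a₂·M₂·y₂ = 1·3·4 + 2·11·2 = 56
Reduce mod 33: x ≡ 23
Check: 23 mod 11 = 1 ✓, 23 mod 3 = 2 ✓

x ≡ 23 (mod 33)


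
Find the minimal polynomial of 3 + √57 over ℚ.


Let α = 3 + √57. Then α - 3 = √57, so (α - 3)² = 57, giving α² - 6α - 48 = 0. Degree 2 and α ∉ ℚ, so this is the minimal polynomial.

Minimal polynomial: x² - 6x - 48


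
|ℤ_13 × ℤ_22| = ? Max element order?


|ℤ_13 × ℤ_22| = 13 × 22 = 286
Max element order = lcm(13,22) = 286
Cyclic? Yes (gcd=1)

|ℤ_13×ℤ_22| = 286, max element order = 286


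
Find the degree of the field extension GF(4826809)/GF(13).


GF(4826809) = GF(13^6), so the extension degree is 6

[GF(4826809)/GF(13)] = 6


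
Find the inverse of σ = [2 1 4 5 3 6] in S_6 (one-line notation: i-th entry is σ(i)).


To find σ⁻¹, swap domain and range:
σ(1) = 2 → σ⁻¹(2) = 1
σ(2) = 1 → σ⁻¹(1) = 2
σ(3) = 4 → σ⁻¹(4) = 3
σ(4) = 5 → σ⁻¹(5) = 4
σ(5) = 3 → σ⁻¹(3) = 5
σ(6) = 6 → σ⁻¹(6) = 6

σ⁻¹ = [2 1 5 3 4 6]


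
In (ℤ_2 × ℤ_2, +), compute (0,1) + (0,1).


Operation: componentwise addition mod (2, 2)
(0,1) + (0,1) = ((a₁+b₁) mod 2, (a₂+b₂) mod 2) with a = (0,1), b = (0,1)

(0,1) + (0,1) = (0,0)


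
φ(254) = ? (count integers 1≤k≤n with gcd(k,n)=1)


Factor n: 254 = 2 × 127
φ(n) = n · ∏(1 - 1/p) over distinct primes p | n
φ(254) = 254 · (1 - 1/2) · (1 - 1/127) = 126

φ(254) = 126


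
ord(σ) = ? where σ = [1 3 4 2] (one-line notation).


Cycle decomposition: (2 3 4)
Cycle lengths: 3
Order = lcm(3) = 3

ord(σ) = 3


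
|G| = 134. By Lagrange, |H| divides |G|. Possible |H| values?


Lagrange's theorem: |H| divides |G|
|G| = 134
Divisors of 134: 1, 2, 67, 134

Possible subgroup orders: {1, 2, 67, 134}


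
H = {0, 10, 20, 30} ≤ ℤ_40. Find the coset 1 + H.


1 + H = {1 + h (mod 40) : h ∈ H}
1+0=1, 1+10=11, 1+20=21, 1+30=31

1 + H = {1, 11, 21, 31}


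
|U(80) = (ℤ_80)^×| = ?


U(n) is the group of units mod n; |U(n)| = φ(n)
|U(80)| = φ(80) = 32

|U(80) = (ℤ_80)^×| = 32


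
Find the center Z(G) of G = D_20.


Z(G) = {g ∈ G | gx = xg for all x ∈ G}
For even n, Z(D_n) = {e, r^(n/2)}: the 180° rotation r^10 commutes with every reflection and rotation

Z(D_20) = {e, r^10}


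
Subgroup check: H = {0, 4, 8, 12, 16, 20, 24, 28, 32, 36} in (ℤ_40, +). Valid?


Subgroup test for H = {0, 4, 8, 12, 16, 20, 24, 28, 32, 36} in (ℤ_40, +):
(1) 0 ∈ H? Yes
(2) Closure: for all a,b ∈ H, (a+b) mod 40 ∈ H? Yes
(3) Inverses: for all a ∈ H, -a mod 40 ∈ H? Yes

Yes, H is a subgroup of ℤ_40


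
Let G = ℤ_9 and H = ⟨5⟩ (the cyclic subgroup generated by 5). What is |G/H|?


|⟨5⟩| = n / gcd(5, 9) = 9 / 1 = 9
H is normal (ℤ_9 is abelian).
|G/H| = |G| / |H| = 9 / 9 = 1

|G/H| = 1


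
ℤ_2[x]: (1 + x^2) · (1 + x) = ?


Expand and collect like terms; reduce coefficients mod 2:
x^0: 1·1 = 1 ≡ 1 (mod 2)
x^1: 1·1 + 0·1 = 1 ≡ 1 (mod 2)
x^2: 0·1 + 1·1 = 1 ≡ 1 (mod 2)
x^3: 1·1 = 1 ≡ 1 (mod 2)
Result: 1 + x + x^2 + x^3

f · g = 1 + x + x^2 + x^3


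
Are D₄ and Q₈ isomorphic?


Comparing D₄ and Q₈:
D₄ has 5 elements of order 2; Q₈ has only 1

No, D₄ ≇ Q₈


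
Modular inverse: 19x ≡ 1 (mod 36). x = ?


Use the extended Euclidean algorithm to write 1 = 19·s + 36·t; then s mod 36 is the inverse.
Euclidean algorithm:
  19 = 0·36 + 19
  36 = 1·19 + 17
  19 = 1·17 + 2
  17 = 8·2 + 1
  2 = 2·1 + 0
gcd(19,36) = 1
Back-substitution gives: 19·(-17) + 36·(9) = 1
So 19⁻¹ ≡ -17 ≡ 19 (mod 36)
Check: 19 × 19 = 361 ≡ 1 (mod 36) ✓

19⁻¹ ≡ 19 (mod 36)


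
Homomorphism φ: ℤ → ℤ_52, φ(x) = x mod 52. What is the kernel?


Kernel = preimage of identity
ker(φ) = {x ∈ ℤ : x ≡ 0 (mod 52)} = 52ℤ = {0, ±52, ±104, ...}

ker(φ) = 52ℤ


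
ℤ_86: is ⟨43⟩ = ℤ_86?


g generates ℤ_n iff gcd(g, n) = 1
gcd(43, 86) = 43
Since gcd = 43 ≠ 1, ⟨43⟩ has order 2 < 86, so 43 is not a generator.

No, 43 does not generate ℤ_86


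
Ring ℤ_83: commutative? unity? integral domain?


ℤ_83 is a commutative ring with unity 1; 83 is prime, so ℤ_83 is a field (hence an integral domain)
Commutative: Yes
Integral domain: Yes
Has unity: Yes

ℤ_83: Commutative=Yes, Unity=Yes


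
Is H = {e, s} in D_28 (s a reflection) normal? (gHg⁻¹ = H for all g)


H = {e, s} in D_28 (s a reflection)
r·s·r⁻¹ = sr⁻² ≠ s for n ≥ 3, so {e, s} is not closed under conjugation

No, not a normal subgroup


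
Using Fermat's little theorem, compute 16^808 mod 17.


Fermat's little theorem: if p is prime and gcd(a,p)=1, then a^(p-1) ≡ 1 (mod p)
p = 17 is prime, gcd(16,17) = 1
Reduce exponent: 808 mod 16 = 8
So 16^808 ≡ 16^8 (mod 17)
16^8 mod 17 = 1

16^808 ≡ 1 (mod 17)


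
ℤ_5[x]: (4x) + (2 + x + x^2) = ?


Add coefficients mod 5:
x^0: 0 + 2 = 2 (mod 5)
x^1: 4 + 1 = 0 (mod 5)
x^2: 0 + 1 = 1 (mod 5)
Result: 2 + x^2

f + g = 2 + x^2


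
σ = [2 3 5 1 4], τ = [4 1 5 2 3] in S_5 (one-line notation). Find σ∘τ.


σ∘τ: apply τ first, then σ
1 →τ 4 →σ 1
2 →τ 1 →σ 2
3 →τ 5 →σ 4
4 →τ 2 →σ 3
5 →τ 3 →σ 5

σ∘τ = [1 2 4 3 5]


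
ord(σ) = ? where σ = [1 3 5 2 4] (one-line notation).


Cycle decomposition: (2 3 5 4)
Cycle lengths: 4
Order = lcm(4) = 4

ord(σ) = 4


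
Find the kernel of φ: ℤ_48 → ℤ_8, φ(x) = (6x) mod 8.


Kernel = preimage of identity
ker(φ) = {x ∈ ℤ_48 : 6x ≡ 0 (mod 8)}. Since 8 | 48, φ is well-defined. The kernel is the cyclic subgroup ⟨4⟩ of ℤ_48 (order 12), i.e. {0, 4, 8, 12, 16, 20, 24, 28, 32, 36, 40, 44}

ker(φ) = {0, 4, 8, 12, 16, 20, 24, 28, 32, 36, 40, 44}


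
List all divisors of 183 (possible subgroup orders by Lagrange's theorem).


Lagrange's theorem: |H| divides |G|
|G| = 183
Divisors of 183: 1, 3, 61, 183

Possible subgroup orders: {1, 3, 61, 183}


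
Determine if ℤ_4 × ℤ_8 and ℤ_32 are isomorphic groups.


Comparing ℤ_4 × ℤ_8 and ℤ_32:
gcd(4,8) = 4 ≠ 1. Max element order in ℤ_4×ℤ_8 is lcm(4,8) = 8 < 32, so it has no element of order 32

No, ℤ_4 × ℤ_8 ≇ ℤ_32


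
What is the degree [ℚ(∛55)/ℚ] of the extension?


∛55 has minimal polynomial x³ - 55 (irreducible over ℚ since 55 is not a perfect cube)

[ℚ(∛55)/ℚ] = 3


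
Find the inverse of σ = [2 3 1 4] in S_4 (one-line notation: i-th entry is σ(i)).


To find σ⁻¹, swap domain and range:
σ(1) = 2 → σ⁻¹(2) = 1
σ(2) = 3 → σ⁻¹(3) = 2
σ(3) = 1 → σ⁻¹(1) = 3
σ(4) = 4 → σ⁻¹(4) = 4

σ⁻¹ = [3 1 2 4]


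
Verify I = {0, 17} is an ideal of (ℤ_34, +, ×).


Check ideal conditions for I = {0, 17} in ℤ_34:
(1) I is an additive subgroup? Yes
(2) For r ∈ ℤ_34 and a ∈ I: r·a ∈ I? Yes

Yes, I is an ideal of ℤ_34


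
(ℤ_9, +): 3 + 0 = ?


Operation: addition mod 9
3 + 0 = (a + b) mod 9 with a = 3, b = 0

3 + 0 = 3


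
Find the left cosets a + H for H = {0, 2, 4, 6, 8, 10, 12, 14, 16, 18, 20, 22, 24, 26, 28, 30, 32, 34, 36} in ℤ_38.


H = {0, 2, 4, 6, 8, 10, 12, 14, 16, 18, 20, 22, 24, 26, 28, 30, 32, 34, 36}, |H| = 19
Number of cosets = |G|/|H| = 38/19 = 2
0 + H = {0, 2, 4, 6, 8, 10, 12, 14, 16, 18, 20, 22, 24, 26, 28, 30, 32, 34, 36}
1 + H = {1, 3, 5, 7, 9, 11, 13, 15, 17, 19, 21, 23, 25, 27, 29, 31, 33, 35, 37}

Cosets: 0+H={0,2,4,6,8,10,12,14,16,18,20,22,24,26,28,30,32,34,36}; 1+H={1,3,5,7,9,11,13,15,17,19,21,23,25,27,29,31,33,35,37}


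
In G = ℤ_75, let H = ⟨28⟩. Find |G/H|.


|⟨28⟩| = n / gcd(28, 75) = 75 / 1 = 75
H is normal (ℤ_75 is abelian).
|G/H| = |G| / |H| = 75 / 75 = 1

|G/H| = 1


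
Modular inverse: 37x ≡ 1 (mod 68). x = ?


Use the extended Euclidean algorithm to write 1 = 37·s + 68·t; then s mod 68 is the inverse.
Euclidean algorithm:
  37 = 0·68 + 37
  68 = 1·37 + 31
  37 = 1·31 + 6
  31 = 5·6 + 1
  6 = 6·1 + 0
gcd(37,68) = 1
Back-substitution gives: 37·(-11) + 68·(6) = 1
So 37⁻¹ ≡ -11 ≡ 57 (mod 68)
Check: 37 × 57 = 2109 ≡ 1 (mod 68) ✓

37⁻¹ ≡ 57 (mod 68)


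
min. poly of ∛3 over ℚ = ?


∛3 satisfies x³ - 3 = 0, irreducible over ℚ (no rational root; 3 is not a perfect cube)

Minimal polynomial: x³ - 3


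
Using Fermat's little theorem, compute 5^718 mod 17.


Fermat's little theorem: if p is prime and gcd(a,p)=1, then a^(p-1) ≡ 1 (mod p)
p = 17 is prime, gcd(5,17) = 1
Reduce exponent: 718 mod 16 = 14
So 5^718 ≡ 5^14 (mod 17)
5^14 mod 17 = 15

5^718 ≡ 15 (mod 17)


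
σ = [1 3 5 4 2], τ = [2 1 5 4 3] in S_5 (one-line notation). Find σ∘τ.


σ∘τ: apply τ first, then σ
1 →τ 2 →σ 3
2 →τ 1 →σ 1
3 →τ 5 →σ 2
4 →τ 4 →σ 4
5 →τ 3 →σ 5

σ∘τ = [3 1 2 4 5]


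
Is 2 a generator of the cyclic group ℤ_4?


g generates ℤ_n iff gcd(g, n) = 1
gcd(2, 4) = 2
Since gcd = 2 ≠ 1, ⟨2⟩ has order 2 < 4, so 2 is not a generator.

No, 2 does not generate ℤ_4


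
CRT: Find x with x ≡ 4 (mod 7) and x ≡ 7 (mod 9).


m₁ = 7, m₂ = 9, gcd = 1, so CRT applies. M = m₁·m₂ = 63
Let M₁ = M/m₁ = 9, M₂ = M/m₂ = 7
Find y₁ ≡ M₁⁻¹ (mod m₁): 9⁻¹ ≡ 4 (mod 7)
Find y₂ ≡ M₂⁻¹ (mod m₂): 7⁻¹ ≡ 4 (mod 9)
x = a₁·M₁·y₁ + a₂·M₂·y₂ = 4·9·4 + 7·7·4 = 340
Reduce mod 63: x ≡ 25
Check: 25 mod 7 = 4 ✓, 25 mod 9 = 7 ✓

x ≡ 25 (mod 63)


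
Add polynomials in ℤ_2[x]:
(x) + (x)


Add coefficients mod 2:
x^0: 0 + 0 = 0 (mod 2)
x^1: 1 + 1 = 0 (mod 2)
Result: 0

f + g = 0


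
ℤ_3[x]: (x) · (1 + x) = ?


Expand and collect like terms; reduce coefficients mod 3:
x^0: 0·1 = 0 ≡ 0 (mod 3)
x^1: 0·1 + 1·1 = 1 ≡ 1 (mod 3)
x^2: 1·1 = 1 ≡ 1 (mod 3)
Result: x + x^2

f · g = x + x^2


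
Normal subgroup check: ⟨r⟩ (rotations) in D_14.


H = ⟨r⟩ (rotations) in D_14
The rotation subgroup ⟨r⟩ has index 2 in D_14, so it is normal

Yes, normal subgroup
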